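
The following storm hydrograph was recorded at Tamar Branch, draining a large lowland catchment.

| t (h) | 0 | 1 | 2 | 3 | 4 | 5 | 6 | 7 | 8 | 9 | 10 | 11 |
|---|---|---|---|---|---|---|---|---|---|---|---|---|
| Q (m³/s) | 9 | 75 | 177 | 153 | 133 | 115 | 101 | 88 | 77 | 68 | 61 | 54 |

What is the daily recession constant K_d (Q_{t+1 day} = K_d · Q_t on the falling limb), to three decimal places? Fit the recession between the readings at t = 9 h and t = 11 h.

Between t = 9 h and t = 11 h the flow falls from 68 to 54 m³/s over 2×1 h = 2 h.
Per-interval ratio K = (54/68)^(1/2) = 0.8911; K_d = K^(24/1) = 0.063.

K_d ≈ 0.063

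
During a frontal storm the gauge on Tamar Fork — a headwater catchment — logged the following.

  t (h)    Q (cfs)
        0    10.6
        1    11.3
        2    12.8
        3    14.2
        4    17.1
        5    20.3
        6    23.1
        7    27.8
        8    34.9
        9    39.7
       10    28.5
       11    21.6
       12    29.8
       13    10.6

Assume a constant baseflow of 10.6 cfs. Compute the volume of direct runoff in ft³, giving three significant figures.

V ≈ 5.54 × 10^5 ft³

Direct-runoff ordinates (Q − Q_b): 0.0, 0.7, 2.2, 3.6, 6.5, 9.7, 12.5, 17.2, 24.3, 29.1, 17.9, 11.0, 19.2, 0.0 cfs.
ΣQ_DR = 153.9 cfs.
With Δt = 1 h = 3600 s, V = ΣQ_DR · Δt = 153.9 × 3600 = 5.54 × 10^5 ft³.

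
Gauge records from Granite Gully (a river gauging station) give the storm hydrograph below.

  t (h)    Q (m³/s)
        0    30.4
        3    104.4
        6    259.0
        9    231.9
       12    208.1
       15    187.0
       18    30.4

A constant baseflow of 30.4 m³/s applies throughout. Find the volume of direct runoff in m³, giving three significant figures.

V ≈ 9.05 × 10^6 m³

Direct-runoff ordinates (Q − Q_b): 0.0, 74.0, 228.6, 201.5, 177.7, 156.6, 0.0 m³/s.
ΣQ_DR = 838.4 m³/s.
With Δt = 3 h = 10800 s, V = ΣQ_DR · Δt = 838.4 × 10800 = 9.05 × 10^6 m³.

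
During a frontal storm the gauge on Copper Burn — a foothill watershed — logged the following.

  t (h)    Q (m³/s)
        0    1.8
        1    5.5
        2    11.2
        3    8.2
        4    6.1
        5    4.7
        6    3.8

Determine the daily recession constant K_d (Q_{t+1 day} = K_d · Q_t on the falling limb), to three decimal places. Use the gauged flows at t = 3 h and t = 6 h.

Between t = 3 h and t = 6 h the flow falls from 8.2 to 3.8 m³/s over 3×1 h = 3 h.
Per-interval ratio K = (3.8/8.2)^(1/3) = 0.7738; K_d = K^(24/1) = 0.002.

K_d ≈ 0.002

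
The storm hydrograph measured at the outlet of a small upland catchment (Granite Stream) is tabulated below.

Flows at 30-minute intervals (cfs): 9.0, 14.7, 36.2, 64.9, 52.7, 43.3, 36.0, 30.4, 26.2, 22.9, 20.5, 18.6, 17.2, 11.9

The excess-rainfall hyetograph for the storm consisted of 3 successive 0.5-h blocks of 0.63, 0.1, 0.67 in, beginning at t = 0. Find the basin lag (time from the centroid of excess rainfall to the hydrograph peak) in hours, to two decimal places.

t_L ≈ 0.74 h

Centroid of excess rainfall: t_c = Σ P_i·t̄_i / ΣP_i = 0.7643 h (block centres at 0.25, 0.75, 1.25 h).
Hydrograph peak occurs at t = 1.5 h, so basin lag t_L = 1.5 − 0.7643 = 0.74 h.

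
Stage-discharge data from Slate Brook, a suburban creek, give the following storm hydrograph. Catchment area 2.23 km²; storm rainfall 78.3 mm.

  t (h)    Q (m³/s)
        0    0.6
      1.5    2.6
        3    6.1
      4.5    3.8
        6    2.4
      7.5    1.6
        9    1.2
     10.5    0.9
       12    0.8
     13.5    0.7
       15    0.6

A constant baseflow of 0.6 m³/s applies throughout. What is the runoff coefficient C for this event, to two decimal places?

C ≈ 0.45

ΣQ_DR = 14.70 m³/s; V = ΣQ_DR·Δt = 79380 m³.
Runoff depth d = V / A = 35.60 mm.
C = d / P = 35.60 / 78.3 = 0.45.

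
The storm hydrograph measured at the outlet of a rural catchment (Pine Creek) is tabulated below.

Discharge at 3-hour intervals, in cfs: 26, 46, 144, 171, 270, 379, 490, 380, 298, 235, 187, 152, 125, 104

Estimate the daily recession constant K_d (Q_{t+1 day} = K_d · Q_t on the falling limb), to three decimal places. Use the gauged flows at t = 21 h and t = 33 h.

Between t = 21 h and t = 33 h the flow falls from 380 to 152 cfs over 4×3 h = 12 h.
Per-interval ratio K = (152/380)^(1/4) = 0.7953; K_d = K^(24/3) = 0.160.

K_d ≈ 0.160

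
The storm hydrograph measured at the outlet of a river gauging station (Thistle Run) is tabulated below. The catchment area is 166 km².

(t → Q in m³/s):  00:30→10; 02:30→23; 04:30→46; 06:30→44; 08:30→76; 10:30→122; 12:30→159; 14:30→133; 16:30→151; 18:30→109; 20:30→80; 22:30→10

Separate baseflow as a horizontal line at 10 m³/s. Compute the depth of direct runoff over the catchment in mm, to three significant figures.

Direct runoff: 0.0, 13.0, 36.0, 34.0, 66.0, 112.0, 149.0, 123.0, 141.0, 99.0, 70.0, 0.0 m³/s; ΣQ_DR = 843.0 m³/s.
V = ΣQ_DR · Δt = 843.0 × 7200 s = 6.070 × 10^6 m³.
Over A = 166 km², depth = V / A = 36.6 mm.

d ≈ 36.6 mm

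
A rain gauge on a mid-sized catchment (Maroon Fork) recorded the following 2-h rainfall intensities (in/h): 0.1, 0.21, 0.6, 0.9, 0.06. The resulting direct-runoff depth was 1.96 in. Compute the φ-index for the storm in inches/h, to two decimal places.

Only the 2 blocks with intensity above φ contribute runoff: 0.6, 0.9 in/h.
Σ(I−φ)·Δt = d  ⇒  (0.6+0.9 − 2φ)·2 = 1.96
φ = (1.500 − 1.96/2) / 2 = 0.26 in/h.

φ ≈ 0.26 in/h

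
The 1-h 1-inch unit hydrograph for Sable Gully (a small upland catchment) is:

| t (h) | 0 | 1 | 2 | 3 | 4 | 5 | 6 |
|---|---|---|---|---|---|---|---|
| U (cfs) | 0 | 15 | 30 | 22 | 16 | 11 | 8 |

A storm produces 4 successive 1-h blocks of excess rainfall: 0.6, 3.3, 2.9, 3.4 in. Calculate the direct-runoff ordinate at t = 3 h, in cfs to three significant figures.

By discrete convolution, Q_j = Σ (P_i / 1 in) · U_{j−i}.
At t = 3 h (j=3): Q = (0.6/1)·22 + (3.3/1)·30 + (2.9/1)·15 + (3.4/1)·0 = 156 cfs.

Q ≈ 156 cfs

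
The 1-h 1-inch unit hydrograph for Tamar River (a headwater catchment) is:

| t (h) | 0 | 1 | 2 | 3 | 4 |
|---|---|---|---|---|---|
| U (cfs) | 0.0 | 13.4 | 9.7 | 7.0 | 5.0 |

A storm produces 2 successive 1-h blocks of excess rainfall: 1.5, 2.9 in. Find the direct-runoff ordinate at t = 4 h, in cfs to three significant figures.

By discrete convolution, Q_j = Σ (P_i / 1 in) · U_{j−i}.
At t = 4 h (j=4): Q = (1.5/1)·5.0 + (2.9/1)·7.0 = 27.8 cfs.

Q ≈ 27.8 cfs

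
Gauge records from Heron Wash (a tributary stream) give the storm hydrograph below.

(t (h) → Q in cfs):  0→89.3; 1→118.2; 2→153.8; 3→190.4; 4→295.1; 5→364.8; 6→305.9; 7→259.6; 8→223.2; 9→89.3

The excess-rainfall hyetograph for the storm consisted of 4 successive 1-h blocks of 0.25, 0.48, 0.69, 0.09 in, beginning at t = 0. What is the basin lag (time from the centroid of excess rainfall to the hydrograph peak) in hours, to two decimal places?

t_L ≈ 3.09 h

Centroid of excess rainfall: t_c = Σ P_i·t̄_i / ΣP_i = 1.9106 h (block centres at 0.5, 1.5, 2.5, 3.5 h).
Hydrograph peak occurs at t = 5 h, so basin lag t_L = 5 − 1.9106 = 3.09 h.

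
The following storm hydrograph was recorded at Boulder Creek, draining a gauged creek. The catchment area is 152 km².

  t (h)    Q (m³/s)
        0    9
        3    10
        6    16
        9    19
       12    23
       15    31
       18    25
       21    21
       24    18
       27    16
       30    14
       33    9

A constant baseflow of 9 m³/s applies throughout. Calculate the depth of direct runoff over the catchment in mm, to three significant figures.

Direct runoff: 0.0, 1.0, 7.0, 10.0, 14.0, 22.0, 16.0, 12.0, 9.0, 7.0, 5.0, 0.0 m³/s; ΣQ_DR = 103.0 m³/s.
V = ΣQ_DR · Δt = 103.0 × 10800 s = 1.112 × 10^6 m³.
Over A = 152 km², depth = V / A = 7.32 mm.

d ≈ 7.32 mm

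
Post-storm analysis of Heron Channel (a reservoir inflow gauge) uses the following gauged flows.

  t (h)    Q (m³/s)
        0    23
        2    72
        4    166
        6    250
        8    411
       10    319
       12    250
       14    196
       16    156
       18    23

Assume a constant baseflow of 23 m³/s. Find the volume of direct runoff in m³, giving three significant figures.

Direct-runoff ordinates (Q − Q_b): 0.0, 49.0, 143.0, 227.0, 388.0, 296.0, 227.0, 173.0, 133.0, 0.0 m³/s.
ΣQ_DR = 1636 m³/s.
With Δt = 2 h = 7200 s, V = ΣQ_DR · Δt = 1636 × 7200 = 1.18 × 10^7 m³.

V ≈ 1.18 × 10^7 m³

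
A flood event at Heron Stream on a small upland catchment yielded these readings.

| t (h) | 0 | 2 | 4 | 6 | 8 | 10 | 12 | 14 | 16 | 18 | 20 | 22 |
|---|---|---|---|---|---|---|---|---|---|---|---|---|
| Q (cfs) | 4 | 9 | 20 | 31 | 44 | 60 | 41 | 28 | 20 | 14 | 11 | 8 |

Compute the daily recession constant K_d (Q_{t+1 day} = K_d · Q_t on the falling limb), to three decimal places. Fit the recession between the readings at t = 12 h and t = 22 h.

Between t = 12 h and t = 22 h the flow falls from 41 to 8 cfs over 5×2 h = 10 h.
Per-interval ratio K = (8/41)^(1/5) = 0.7212; K_d = K^(24/2) = 0.020.

K_d ≈ 0.020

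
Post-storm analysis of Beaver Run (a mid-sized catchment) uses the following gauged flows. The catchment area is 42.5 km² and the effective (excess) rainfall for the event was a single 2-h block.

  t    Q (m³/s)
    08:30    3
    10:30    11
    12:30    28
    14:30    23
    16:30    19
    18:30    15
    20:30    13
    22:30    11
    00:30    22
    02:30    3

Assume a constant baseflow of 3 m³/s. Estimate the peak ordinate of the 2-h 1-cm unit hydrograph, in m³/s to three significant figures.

Direct runoff: 0.0, 8.0, 25.0, 20.0, 16.0, 12.0, 10.0, 8.0, 19.0, 0.0 m³/s; ΣQ_DR = 118.0 m³/s, peak = 25.0 m³/s.
Runoff depth d = ΣQ_DR·Δt / A = 118.0 × 7200 / (42.5 km²) = 19.99 mm.
The 1-cm UH is the DRH scaled by (10 mm)/d, so U_p = 25.0 × 10/19.99 = 12.5 m³/s.

U_p ≈ 12.5 m³/s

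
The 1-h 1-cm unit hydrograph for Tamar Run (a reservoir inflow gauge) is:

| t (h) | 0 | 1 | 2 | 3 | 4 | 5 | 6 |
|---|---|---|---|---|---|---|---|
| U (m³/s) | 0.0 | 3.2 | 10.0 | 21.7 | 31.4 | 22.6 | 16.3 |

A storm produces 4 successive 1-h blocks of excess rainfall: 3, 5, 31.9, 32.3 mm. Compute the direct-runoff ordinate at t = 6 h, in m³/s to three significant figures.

Q ≈ 186 m³/s

By discrete convolution, Q_j = Σ (P_i / 10 mm) · U_{j−i}.
At t = 6 h (j=6): Q = (3/10)·16.3 + (5/10)·22.6 + (31.9/10)·31.4 + (32.3/10)·21.7 = 186 m³/s.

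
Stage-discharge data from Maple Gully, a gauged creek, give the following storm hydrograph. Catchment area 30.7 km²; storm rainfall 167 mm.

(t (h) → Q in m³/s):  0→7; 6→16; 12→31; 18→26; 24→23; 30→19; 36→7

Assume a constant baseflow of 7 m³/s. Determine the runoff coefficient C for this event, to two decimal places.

ΣQ_DR = 80.00 m³/s; V = ΣQ_DR·Δt = 1.728 × 10^6 m³.
Runoff depth d = V / A = 56.29 mm.
C = d / P = 56.29 / 167 = 0.34.

C ≈ 0.34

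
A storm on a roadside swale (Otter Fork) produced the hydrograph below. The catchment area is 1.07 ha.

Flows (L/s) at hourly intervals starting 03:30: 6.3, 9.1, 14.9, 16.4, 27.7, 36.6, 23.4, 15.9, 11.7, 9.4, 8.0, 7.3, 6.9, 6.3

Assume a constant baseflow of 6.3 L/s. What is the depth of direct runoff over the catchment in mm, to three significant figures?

d ≈ 37.6 mm

Direct runoff: 0.0, 2.8, 8.6, 10.1, 21.4, 30.3, 17.1, 9.6, 5.4, 3.1, 1.7, 1.0, 0.6, 0.0 L/s; ΣQ_DR = 111.7 L/s.
V = ΣQ_DR · Δt = 111.7 × 3600 s = 4.021 × 10^5 L.
Over A = 1.07 ha, depth = V / A = 37.6 mm.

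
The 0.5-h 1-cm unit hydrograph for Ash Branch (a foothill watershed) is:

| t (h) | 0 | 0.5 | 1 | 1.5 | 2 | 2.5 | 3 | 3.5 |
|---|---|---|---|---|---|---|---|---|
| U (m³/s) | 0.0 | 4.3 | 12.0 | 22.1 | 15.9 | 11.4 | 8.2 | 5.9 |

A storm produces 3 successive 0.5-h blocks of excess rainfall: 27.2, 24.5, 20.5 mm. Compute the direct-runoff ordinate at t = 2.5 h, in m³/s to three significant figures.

By discrete convolution, Q_j = Σ (P_i / 10 mm) · U_{j−i}.
At t = 2.5 h (j=5): Q = (27.2/10)·11.4 + (24.5/10)·15.9 + (20.5/10)·22.1 = 115 m³/s.

Q ≈ 115 m³/s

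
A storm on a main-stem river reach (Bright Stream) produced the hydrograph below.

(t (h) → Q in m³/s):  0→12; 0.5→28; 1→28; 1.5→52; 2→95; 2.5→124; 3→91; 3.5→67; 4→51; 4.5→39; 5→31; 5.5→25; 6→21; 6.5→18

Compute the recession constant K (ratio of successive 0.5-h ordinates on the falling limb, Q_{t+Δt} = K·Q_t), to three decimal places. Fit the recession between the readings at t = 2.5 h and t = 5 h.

Using the recession-limb readings at t = 2.5 h and t = 5 h: Q falls from 124 to 31 m³/s over 5 intervals.
K = (Q₂/Q₁)^(1/5) = (31/124)^(1/5) = 0.758.

K ≈ 0.758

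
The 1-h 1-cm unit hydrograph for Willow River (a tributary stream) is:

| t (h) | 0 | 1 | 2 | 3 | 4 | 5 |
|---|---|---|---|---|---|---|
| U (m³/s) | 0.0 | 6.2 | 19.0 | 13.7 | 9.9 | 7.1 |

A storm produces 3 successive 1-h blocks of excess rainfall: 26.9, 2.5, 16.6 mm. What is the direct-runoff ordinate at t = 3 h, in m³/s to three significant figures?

By discrete convolution, Q_j = Σ (P_i / 10 mm) · U_{j−i}.
At t = 3 h (j=3): Q = (26.9/10)·13.7 + (2.5/10)·19.0 + (16.6/10)·6.2 = 51.9 m³/s.

Q ≈ 51.9 m³/s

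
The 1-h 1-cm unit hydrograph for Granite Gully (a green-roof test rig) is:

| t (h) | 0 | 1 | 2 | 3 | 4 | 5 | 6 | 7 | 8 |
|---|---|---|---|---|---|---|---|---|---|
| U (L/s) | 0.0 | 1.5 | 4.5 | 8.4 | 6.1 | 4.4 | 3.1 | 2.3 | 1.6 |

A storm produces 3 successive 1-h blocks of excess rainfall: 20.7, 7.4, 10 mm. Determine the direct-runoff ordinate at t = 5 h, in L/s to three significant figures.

By discrete convolution, Q_j = Σ (P_i / 10 mm) · U_{j−i}.
At t = 5 h (j=5): Q = (20.7/10)·4.4 + (7.4/10)·6.1 + (10/10)·8.4 = 22.0 L/s.

Q ≈ 22.0 L/s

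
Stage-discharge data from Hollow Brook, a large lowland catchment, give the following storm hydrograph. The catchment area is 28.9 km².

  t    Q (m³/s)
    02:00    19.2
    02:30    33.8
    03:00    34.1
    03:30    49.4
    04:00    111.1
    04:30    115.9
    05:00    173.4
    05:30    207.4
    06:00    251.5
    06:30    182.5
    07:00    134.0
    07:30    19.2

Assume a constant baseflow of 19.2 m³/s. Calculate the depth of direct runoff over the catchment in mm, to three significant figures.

Direct runoff: 0.0, 14.6, 14.9, 30.2, 91.9, 96.7, 154.2, 188.2, 232.3, 163.3, 114.8, 0.0 m³/s; ΣQ_DR = 1101 m³/s.
V = ΣQ_DR · Δt = 1101 × 1800 s = 1.982 × 10^6 m³.
Over A = 28.9 km², depth = V / A = 68.6 mm.

d ≈ 68.6 mm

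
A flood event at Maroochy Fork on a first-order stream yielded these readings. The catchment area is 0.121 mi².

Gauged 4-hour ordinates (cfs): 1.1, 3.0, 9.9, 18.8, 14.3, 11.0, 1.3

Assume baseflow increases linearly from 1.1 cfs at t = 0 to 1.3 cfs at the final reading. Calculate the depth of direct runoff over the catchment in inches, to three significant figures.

Direct runoff: 0.00, 1.87, 8.73, 17.60, 13.07, 9.73, 0.00 cfs; ΣQ_DR = 51.00 cfs.
V = ΣQ_DR · Δt = 51.00 × 14400 s = 7.344 × 10^5 ft³.
Over A = 0.121 mi², depth = V / A = 2.61 in.

d ≈ 2.61 in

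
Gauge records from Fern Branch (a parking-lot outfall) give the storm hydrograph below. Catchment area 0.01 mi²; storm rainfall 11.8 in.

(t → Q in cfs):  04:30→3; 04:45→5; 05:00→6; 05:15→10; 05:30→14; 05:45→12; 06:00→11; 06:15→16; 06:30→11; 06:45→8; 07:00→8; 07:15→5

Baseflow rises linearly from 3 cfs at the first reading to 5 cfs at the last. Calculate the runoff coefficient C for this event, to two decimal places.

C ≈ 0.20

ΣQ_DR = 61.00 cfs; V = ΣQ_DR·Δt = 54900 ft³.
Runoff depth d = V / A = 2.363 in.
C = d / P = 2.363 / 11.8 = 0.20.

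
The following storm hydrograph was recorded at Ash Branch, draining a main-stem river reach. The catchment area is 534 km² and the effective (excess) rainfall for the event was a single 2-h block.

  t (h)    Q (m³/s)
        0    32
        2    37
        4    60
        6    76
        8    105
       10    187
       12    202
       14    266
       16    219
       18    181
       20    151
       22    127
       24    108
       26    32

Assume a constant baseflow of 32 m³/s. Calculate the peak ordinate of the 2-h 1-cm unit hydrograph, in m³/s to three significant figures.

Direct runoff: 0.0, 5.0, 28.0, 44.0, 73.0, 155.0, 170.0, 234.0, 187.0, 149.0, 119.0, 95.0, 76.0, 0.0 m³/s; ΣQ_DR = 1335 m³/s, peak = 234.0 m³/s.
Runoff depth d = ΣQ_DR·Δt / A = 1335 × 7200 / (534 km²) = 18.00 mm.
The 1-cm UH is the DRH scaled by (10 mm)/d, so U_p = 234.0 × 10/18.00 = 130 m³/s.

U_p ≈ 130 m³/s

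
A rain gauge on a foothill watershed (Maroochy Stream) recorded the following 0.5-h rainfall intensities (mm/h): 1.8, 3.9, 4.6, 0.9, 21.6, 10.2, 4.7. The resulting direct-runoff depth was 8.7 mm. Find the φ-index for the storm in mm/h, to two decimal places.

φ ≈ 7.20 mm/h

Only the 2 blocks with intensity above φ contribute runoff: 21.6, 10.2 mm/h.
Σ(I−φ)·Δt = d  ⇒  (21.6+10.2 − 2φ)·0.5 = 8.7
φ = (31.80 − 8.7/0.5) / 2 = 7.20 mm/h.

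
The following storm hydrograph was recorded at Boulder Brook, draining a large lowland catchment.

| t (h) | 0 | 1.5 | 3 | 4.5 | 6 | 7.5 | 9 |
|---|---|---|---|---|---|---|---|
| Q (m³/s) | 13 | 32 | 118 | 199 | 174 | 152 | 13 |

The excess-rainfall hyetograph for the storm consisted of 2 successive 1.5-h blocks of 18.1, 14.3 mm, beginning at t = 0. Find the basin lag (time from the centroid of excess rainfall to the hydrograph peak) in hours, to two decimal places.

Centroid of excess rainfall: t_c = Σ P_i·t̄_i / ΣP_i = 1.4120 h (block centres at 0.75, 2.25 h).
Hydrograph peak occurs at t = 4.5 h, so basin lag t_L = 4.5 − 1.4120 = 3.09 h.

t_L ≈ 3.09 h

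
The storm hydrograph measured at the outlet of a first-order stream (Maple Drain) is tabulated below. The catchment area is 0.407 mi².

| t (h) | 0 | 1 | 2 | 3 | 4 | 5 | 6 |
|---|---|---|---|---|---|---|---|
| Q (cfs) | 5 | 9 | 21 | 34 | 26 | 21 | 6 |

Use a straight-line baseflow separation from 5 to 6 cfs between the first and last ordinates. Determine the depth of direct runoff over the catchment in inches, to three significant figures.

d ≈ 0.318 in

Direct runoff: 0.00, 3.83, 15.67, 28.50, 20.33, 15.17, 0.00 cfs; ΣQ_DR = 83.50 cfs.
V = ΣQ_DR · Δt = 83.50 × 3600 s = 3.006 × 10^5 ft³.
Over A = 0.407 mi², depth = V / A = 0.318 in.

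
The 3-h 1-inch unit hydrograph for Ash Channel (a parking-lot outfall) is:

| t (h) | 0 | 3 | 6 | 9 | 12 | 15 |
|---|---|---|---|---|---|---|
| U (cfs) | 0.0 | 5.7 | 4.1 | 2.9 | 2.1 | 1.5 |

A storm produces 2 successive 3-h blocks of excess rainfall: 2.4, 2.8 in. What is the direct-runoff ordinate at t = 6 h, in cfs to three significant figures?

Q ≈ 25.8 cfs

By discrete convolution, Q_j = Σ (P_i / 1 in) · U_{j−i}.
At t = 6 h (j=2): Q = (2.4/1)·4.1 + (2.8/1)·5.7 = 25.8 cfs.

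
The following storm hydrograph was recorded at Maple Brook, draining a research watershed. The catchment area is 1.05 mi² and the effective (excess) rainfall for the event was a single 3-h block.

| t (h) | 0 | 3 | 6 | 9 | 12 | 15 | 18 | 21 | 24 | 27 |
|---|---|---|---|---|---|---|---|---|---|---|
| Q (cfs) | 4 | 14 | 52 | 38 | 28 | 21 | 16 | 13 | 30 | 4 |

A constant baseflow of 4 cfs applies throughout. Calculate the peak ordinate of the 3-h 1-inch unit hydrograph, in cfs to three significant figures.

Direct runoff: 0.0, 10.0, 48.0, 34.0, 24.0, 17.0, 12.0, 9.0, 26.0, 0.0 cfs; ΣQ_DR = 180.0 cfs, peak = 48.0 cfs.
Runoff depth d = ΣQ_DR·Δt / A = 180.0 × 10800 / (1.05 mi²) = 0.7969 in.
The 1-inch UH is the DRH scaled by (1 in)/d, so U_p = 48.0 × 1/0.7969 = 60.2 cfs.

U_p ≈ 60.2 cfs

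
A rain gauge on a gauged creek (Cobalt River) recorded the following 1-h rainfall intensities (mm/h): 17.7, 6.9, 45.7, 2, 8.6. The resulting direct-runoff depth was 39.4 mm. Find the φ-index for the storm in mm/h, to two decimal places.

Only the 2 blocks with intensity above φ contribute runoff: 17.7, 45.7 mm/h.
Σ(I−φ)·Δt = d  ⇒  (17.7+45.7 − 2φ)·1 = 39.4
φ = (63.40 − 39.4/1) / 2 = 12.00 mm/h.

φ ≈ 12.00 mm/h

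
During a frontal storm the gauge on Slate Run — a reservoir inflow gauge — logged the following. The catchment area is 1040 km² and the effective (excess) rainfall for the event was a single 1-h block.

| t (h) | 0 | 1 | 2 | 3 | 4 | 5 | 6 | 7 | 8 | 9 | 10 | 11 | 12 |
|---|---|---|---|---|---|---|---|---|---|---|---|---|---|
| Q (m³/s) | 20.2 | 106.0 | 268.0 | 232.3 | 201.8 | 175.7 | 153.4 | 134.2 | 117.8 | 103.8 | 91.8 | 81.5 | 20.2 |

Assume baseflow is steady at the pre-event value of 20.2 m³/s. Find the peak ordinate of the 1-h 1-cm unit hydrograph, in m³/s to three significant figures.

Direct runoff: 0.0, 85.8, 247.8, 212.1, 181.6, 155.5, 133.2, 114.0, 97.6, 83.6, 71.6, 61.3, 0.0 m³/s; ΣQ_DR = 1444 m³/s, peak = 247.8 m³/s.
Runoff depth d = ΣQ_DR·Δt / A = 1444 × 3600 / (1040 km²) = 4.999 mm.
The 1-cm UH is the DRH scaled by (10 mm)/d, so U_p = 247.8 × 10/4.999 = 496 m³/s.

U_p ≈ 496 m³/s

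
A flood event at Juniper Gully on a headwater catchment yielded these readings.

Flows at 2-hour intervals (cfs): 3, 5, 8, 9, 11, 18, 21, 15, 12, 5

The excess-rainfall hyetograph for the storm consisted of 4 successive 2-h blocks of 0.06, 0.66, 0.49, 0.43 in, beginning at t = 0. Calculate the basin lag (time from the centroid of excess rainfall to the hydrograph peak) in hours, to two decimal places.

Centroid of excess rainfall: t_c = Σ P_i·t̄_i / ΣP_i = 4.5732 h (block centres at 1, 3, 5, 7 h).
Hydrograph peak occurs at t = 12 h, so basin lag t_L = 12 − 4.5732 = 7.43 h.

t_L ≈ 7.43 h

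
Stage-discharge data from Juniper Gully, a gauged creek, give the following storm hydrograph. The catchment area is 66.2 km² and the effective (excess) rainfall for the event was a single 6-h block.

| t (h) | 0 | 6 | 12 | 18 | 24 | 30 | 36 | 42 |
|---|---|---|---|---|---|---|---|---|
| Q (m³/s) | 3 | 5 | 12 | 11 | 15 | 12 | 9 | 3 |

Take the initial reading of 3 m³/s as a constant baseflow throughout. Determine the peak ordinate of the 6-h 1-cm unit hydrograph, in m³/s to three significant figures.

Direct runoff: 0.0, 2.0, 9.0, 8.0, 12.0, 9.0, 6.0, 0.0 m³/s; ΣQ_DR = 46.00 m³/s, peak = 12.0 m³/s.
Runoff depth d = ΣQ_DR·Δt / A = 46.00 × 21600 / (66.2 km²) = 15.01 mm.
The 1-cm UH is the DRH scaled by (10 mm)/d, so U_p = 12.0 × 10/15.01 = 8.00 m³/s.

U_p ≈ 8.00 m³/s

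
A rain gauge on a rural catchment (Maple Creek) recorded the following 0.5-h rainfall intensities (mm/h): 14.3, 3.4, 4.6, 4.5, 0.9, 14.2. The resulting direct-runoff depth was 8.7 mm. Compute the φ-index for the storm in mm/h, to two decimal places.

φ ≈ 5.55 mm/h

Only the 2 blocks with intensity above φ contribute runoff: 14.3, 14.2 mm/h.
Σ(I−φ)·Δt = d  ⇒  (14.3+14.2 − 2φ)·0.5 = 8.7
φ = (28.50 − 8.7/0.5) / 2 = 5.55 mm/h.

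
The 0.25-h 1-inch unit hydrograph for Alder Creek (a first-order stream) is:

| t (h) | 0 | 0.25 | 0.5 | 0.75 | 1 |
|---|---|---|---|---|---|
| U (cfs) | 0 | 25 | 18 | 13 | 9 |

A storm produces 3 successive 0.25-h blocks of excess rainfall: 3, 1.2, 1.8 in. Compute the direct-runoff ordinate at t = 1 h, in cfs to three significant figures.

Q ≈ 75.0 cfs

By discrete convolution, Q_j = Σ (P_i / 1 in) · U_{j−i}.
At t = 1 h (j=4): Q = (3/1)·9 + (1.2/1)·13 + (1.8/1)·18 = 75.0 cfs.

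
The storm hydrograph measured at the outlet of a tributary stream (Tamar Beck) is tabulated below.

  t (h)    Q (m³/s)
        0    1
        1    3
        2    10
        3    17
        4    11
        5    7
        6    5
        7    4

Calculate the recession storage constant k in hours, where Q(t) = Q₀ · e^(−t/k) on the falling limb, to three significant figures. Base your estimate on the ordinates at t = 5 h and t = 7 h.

On the falling limb, Q drops from 7 to 4 m³/s between t = 5 h and t = 7 h (Δt = 2 h).
k = −Δt / ln(Q₂/Q₁) = −2 / ln(4/7) = 3.57 h.

k ≈ 3.57 h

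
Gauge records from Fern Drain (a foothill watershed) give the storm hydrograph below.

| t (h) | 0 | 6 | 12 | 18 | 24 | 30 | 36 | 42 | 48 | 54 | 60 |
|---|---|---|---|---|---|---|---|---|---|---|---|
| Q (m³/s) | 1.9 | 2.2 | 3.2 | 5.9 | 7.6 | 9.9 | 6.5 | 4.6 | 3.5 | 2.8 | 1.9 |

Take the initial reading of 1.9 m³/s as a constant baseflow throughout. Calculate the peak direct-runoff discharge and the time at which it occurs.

Subtracting baseflow gives direct-runoff ordinates: 0.0, 0.3, 1.3, 4.0, 5.7, 8.0, 4.6, 2.7, 1.6, 0.9, 0.0 m³/s.
The maximum is 8.0 m³/s, occurring at the reading for t = 30 h.

Q_p = 8.0 m³/s at t = 30 h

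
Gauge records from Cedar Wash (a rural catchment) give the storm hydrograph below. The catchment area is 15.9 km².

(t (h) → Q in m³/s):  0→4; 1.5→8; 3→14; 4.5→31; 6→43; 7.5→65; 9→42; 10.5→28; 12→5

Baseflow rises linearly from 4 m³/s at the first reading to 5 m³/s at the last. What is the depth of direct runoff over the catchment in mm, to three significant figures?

Direct runoff: 0.00, 3.88, 9.75, 26.62, 38.50, 60.38, 37.25, 23.12, 0.00 m³/s; ΣQ_DR = 199.5 m³/s.
V = ΣQ_DR · Δt = 199.5 × 5400 s = 1.077 × 10^6 m³.
Over A = 15.9 km², depth = V / A = 67.8 mm.

d ≈ 67.8 mm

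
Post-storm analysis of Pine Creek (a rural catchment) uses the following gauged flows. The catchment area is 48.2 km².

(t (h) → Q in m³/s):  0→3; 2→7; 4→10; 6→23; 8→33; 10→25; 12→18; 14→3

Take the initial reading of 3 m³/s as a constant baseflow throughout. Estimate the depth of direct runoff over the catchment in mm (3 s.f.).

d ≈ 14.6 mm

Direct runoff: 0.0, 4.0, 7.0, 20.0, 30.0, 22.0, 15.0, 0.0 m³/s; ΣQ_DR = 98.00 m³/s.
V = ΣQ_DR · Δt = 98.00 × 7200 s = 7.056 × 10^5 m³.
Over A = 48.2 km², depth = V / A = 14.6 mm.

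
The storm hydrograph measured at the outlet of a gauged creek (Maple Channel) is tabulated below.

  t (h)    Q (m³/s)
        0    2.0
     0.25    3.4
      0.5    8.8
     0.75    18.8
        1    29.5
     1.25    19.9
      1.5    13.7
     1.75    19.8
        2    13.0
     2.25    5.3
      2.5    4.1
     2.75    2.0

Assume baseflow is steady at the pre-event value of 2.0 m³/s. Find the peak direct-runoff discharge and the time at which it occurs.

Subtracting baseflow gives direct-runoff ordinates: 0.0, 1.4, 6.8, 16.8, 27.5, 17.9, 11.7, 17.8, 11.0, 3.3, 2.1, 0.0 m³/s.
The maximum is 27.5 m³/s, occurring at the reading for t = 1 h.

Q_p = 27.5 m³/s at t = 1 h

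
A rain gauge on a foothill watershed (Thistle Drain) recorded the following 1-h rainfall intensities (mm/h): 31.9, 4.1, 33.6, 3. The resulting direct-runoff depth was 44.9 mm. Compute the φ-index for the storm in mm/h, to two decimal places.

Only the 2 blocks with intensity above φ contribute runoff: 31.9, 33.6 mm/h.
Σ(I−φ)·Δt = d  ⇒  (31.9+33.6 − 2φ)·1 = 44.9
φ = (65.50 − 44.9/1) / 2 = 10.30 mm/h.

φ ≈ 10.30 mm/h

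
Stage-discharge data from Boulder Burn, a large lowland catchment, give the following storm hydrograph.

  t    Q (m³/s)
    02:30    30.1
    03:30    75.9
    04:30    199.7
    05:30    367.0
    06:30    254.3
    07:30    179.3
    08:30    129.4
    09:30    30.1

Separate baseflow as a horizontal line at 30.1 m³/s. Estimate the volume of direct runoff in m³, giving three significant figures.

V ≈ 3.69 × 10^6 m³

Direct-runoff ordinates (Q − Q_b): 0.0, 45.8, 169.6, 336.9, 224.2, 149.2, 99.3, 0.0 m³/s.
ΣQ_DR = 1025 m³/s.
With Δt = 1 h = 3600 s, V = ΣQ_DR · Δt = 1025 × 3600 = 3.69 × 10^6 m³.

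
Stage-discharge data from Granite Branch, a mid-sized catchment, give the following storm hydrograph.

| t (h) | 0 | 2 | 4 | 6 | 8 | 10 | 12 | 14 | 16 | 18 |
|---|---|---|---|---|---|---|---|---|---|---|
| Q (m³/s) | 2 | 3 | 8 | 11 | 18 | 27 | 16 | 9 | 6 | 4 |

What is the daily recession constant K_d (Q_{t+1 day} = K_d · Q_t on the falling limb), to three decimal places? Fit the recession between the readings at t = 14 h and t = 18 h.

Between t = 14 h and t = 18 h the flow falls from 9 to 4 m³/s over 2×2 h = 4 h.
Per-interval ratio K = (4/9)^(1/2) = 0.6667; K_d = K^(24/2) = 0.008.

K_d ≈ 0.008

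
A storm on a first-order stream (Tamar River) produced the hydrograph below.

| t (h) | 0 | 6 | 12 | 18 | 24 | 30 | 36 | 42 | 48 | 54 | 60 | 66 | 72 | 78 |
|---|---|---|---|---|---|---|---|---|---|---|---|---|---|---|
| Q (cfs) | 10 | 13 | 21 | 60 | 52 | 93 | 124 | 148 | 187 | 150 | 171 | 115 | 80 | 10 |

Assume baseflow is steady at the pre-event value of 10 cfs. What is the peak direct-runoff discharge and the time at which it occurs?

Q_p = 177.0 cfs at t = 48 h

Subtracting baseflow gives direct-runoff ordinates: 0.0, 3.0, 11.0, 50.0, 42.0, 83.0, 114.0, 138.0, 177.0, 140.0, 161.0, 105.0, 70.0, 0.0 cfs.
The maximum is 177.0 cfs, occurring at the reading for t = 48 h.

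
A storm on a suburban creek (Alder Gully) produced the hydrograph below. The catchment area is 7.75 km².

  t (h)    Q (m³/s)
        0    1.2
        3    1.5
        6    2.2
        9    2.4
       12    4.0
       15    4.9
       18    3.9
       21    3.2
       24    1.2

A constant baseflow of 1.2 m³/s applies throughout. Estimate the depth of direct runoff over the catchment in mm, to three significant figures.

d ≈ 19.1 mm

Direct runoff: 0.0, 0.3, 1.0, 1.2, 2.8, 3.7, 2.7, 2.0, 0.0 m³/s; ΣQ_DR = 13.70 m³/s.
V = ΣQ_DR · Δt = 13.70 × 10800 s = 1.480 × 10^5 m³.
Over A = 7.75 km², depth = V / A = 19.1 mm.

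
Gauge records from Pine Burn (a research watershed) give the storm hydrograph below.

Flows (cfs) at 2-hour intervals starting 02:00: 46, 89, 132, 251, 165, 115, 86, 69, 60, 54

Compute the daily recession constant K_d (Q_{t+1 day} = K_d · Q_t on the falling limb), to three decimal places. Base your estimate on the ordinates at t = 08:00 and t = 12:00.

Between t = 08:00 and t = 12:00 the flow falls from 251 to 115 cfs over 2×2 h = 4 h.
Per-interval ratio K = (115/251)^(1/2) = 0.6769; K_d = K^(24/2) = 0.009.

K_d ≈ 0.009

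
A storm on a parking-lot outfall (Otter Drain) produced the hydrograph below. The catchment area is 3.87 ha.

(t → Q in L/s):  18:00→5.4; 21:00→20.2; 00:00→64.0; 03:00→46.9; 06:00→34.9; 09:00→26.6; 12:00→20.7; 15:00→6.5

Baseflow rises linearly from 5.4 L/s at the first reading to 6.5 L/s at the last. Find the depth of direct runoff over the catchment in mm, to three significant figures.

d ≈ 49.6 mm

Direct runoff: 0.00, 14.64, 58.29, 41.03, 28.87, 20.41, 14.36, 0.00 L/s; ΣQ_DR = 177.6 L/s.
V = ΣQ_DR · Δt = 177.6 × 10800 s = 1.918 × 10^6 L.
Over A = 3.87 ha, depth = V / A = 49.6 mm.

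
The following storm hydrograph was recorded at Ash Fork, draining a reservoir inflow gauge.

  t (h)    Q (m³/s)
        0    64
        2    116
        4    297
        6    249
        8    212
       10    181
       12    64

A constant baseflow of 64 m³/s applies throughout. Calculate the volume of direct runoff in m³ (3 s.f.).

Direct-runoff ordinates (Q − Q_b): 0.0, 52.0, 233.0, 185.0, 148.0, 117.0, 0.0 m³/s.
ΣQ_DR = 735.0 m³/s.
With Δt = 2 h = 7200 s, V = ΣQ_DR · Δt = 735.0 × 7200 = 5.29 × 10^6 m³.

V ≈ 5.29 × 10^6 m³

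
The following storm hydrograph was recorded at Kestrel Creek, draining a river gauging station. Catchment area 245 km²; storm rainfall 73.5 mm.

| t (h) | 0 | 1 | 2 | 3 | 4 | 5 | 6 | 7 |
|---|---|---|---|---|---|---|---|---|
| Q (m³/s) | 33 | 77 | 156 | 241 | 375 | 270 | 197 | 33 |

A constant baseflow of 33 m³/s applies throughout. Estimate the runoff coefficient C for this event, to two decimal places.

ΣQ_DR = 1118 m³/s; V = ΣQ_DR·Δt = 4.025 × 10^6 m³.
Runoff depth d = V / A = 16.43 mm.
C = d / P = 16.43 / 73.5 = 0.22.

C ≈ 0.22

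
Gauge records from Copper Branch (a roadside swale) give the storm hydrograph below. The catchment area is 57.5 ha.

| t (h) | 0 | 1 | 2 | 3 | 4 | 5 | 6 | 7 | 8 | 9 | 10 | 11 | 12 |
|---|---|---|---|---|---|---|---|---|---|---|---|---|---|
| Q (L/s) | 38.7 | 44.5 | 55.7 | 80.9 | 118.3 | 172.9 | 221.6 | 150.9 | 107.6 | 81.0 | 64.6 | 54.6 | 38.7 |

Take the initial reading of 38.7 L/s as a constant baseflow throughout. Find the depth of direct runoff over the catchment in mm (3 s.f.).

d ≈ 4.55 mm

Direct runoff: 0.0, 5.8, 17.0, 42.2, 79.6, 134.2, 182.9, 112.2, 68.9, 42.3, 25.9, 15.9, 0.0 L/s; ΣQ_DR = 726.9 L/s.
V = ΣQ_DR · Δt = 726.9 × 3600 s = 2.617 × 10^6 L.
Over A = 57.5 ha, depth = V / A = 4.55 mm.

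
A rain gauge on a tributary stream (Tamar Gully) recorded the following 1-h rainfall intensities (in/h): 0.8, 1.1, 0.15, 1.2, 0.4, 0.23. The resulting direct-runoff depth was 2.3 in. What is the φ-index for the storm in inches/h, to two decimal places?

Only the 4 blocks with intensity above φ contribute runoff: 0.8, 1.1, 1.2, 0.4 in/h.
Σ(I−φ)·Δt = d  ⇒  (0.8+1.1+1.2+0.4 − 4φ)·1 = 2.3
φ = (3.500 − 2.3/1) / 4 = 0.30 in/h.

φ ≈ 0.30 in/h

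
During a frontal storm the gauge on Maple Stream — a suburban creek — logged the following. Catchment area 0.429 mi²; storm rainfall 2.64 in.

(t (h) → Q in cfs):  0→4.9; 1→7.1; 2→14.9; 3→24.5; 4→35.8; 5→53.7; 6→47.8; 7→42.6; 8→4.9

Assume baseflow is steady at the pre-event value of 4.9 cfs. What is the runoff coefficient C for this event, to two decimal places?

ΣQ_DR = 192.1 cfs; V = ΣQ_DR·Δt = 6.916 × 10^5 ft³.
Runoff depth d = V / A = 0.6939 in.
C = d / P = 0.6939 / 2.64 = 0.26.

C ≈ 0.26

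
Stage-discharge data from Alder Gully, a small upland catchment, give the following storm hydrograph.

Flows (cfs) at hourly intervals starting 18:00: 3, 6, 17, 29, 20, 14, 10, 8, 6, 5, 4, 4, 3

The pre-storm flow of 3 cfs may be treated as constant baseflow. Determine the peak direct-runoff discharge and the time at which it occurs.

Q_p = 26.0 cfs at t = 21:00

Subtracting baseflow gives direct-runoff ordinates: 0.0, 3.0, 14.0, 26.0, 17.0, 11.0, 7.0, 5.0, 3.0, 2.0, 1.0, 1.0, 0.0 cfs.
The maximum is 26.0 cfs, occurring at the reading for t = 21:00.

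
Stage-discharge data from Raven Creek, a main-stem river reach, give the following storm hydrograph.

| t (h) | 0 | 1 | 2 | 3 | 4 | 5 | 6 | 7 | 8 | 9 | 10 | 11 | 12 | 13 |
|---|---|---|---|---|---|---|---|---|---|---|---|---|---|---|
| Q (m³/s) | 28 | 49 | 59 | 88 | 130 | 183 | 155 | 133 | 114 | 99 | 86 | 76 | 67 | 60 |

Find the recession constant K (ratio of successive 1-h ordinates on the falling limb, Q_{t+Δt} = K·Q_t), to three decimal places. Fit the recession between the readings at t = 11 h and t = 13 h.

Using the recession-limb readings at t = 11 h and t = 13 h: Q falls from 76 to 60 m³/s over 2 intervals.
K = (Q₂/Q₁)^(1/2) = (60/76)^(1/2) = 0.889.

K ≈ 0.889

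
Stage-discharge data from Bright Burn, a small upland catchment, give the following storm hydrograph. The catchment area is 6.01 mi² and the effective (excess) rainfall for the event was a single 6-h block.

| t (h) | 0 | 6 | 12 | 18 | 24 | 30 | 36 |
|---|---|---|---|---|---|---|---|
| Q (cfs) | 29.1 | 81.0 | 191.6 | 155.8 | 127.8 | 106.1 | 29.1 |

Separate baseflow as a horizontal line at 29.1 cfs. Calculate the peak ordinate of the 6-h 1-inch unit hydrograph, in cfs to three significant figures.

Direct runoff: 0.0, 51.9, 162.5, 126.7, 98.7, 77.0, 0.0 cfs; ΣQ_DR = 516.8 cfs, peak = 162.5 cfs.
Runoff depth d = ΣQ_DR·Δt / A = 516.8 × 21600 / (6.01 mi²) = 0.7995 in.
The 1-inch UH is the DRH scaled by (1 in)/d, so U_p = 162.5 × 1/0.7995 = 203 cfs.

U_p ≈ 203 cfs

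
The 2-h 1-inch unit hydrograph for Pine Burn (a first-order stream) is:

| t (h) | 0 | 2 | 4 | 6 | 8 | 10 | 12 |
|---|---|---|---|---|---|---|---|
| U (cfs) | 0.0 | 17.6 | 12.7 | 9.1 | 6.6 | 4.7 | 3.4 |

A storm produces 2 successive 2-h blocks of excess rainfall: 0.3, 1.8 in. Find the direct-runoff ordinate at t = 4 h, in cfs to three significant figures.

Q ≈ 35.5 cfs

By discrete convolution, Q_j = Σ (P_i / 1 in) · U_{j−i}.
At t = 4 h (j=2): Q = (0.3/1)·12.7 + (1.8/1)·17.6 = 35.5 cfs.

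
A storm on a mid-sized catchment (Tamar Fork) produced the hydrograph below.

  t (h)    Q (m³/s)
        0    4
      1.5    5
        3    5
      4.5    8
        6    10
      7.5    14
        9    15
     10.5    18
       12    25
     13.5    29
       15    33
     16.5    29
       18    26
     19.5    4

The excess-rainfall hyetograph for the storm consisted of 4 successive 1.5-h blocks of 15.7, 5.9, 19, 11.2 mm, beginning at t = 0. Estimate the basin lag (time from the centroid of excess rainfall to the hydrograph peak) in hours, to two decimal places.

t_L ≈ 12.01 h

Centroid of excess rainfall: t_c = Σ P_i·t̄_i / ΣP_i = 2.9942 h (block centres at 0.75, 2.25, 3.75, 5.25 h).
Hydrograph peak occurs at t = 15 h, so basin lag t_L = 15 − 2.9942 = 12.01 h.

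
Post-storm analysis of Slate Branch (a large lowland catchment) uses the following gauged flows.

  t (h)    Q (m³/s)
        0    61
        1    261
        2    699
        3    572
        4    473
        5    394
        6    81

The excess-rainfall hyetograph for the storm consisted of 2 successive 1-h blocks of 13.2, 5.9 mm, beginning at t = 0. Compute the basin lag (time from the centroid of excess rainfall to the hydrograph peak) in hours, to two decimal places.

Centroid of excess rainfall: t_c = Σ P_i·t̄_i / ΣP_i = 0.8089 h (block centres at 0.5, 1.5 h).
Hydrograph peak occurs at t = 2 h, so basin lag t_L = 2 − 0.8089 = 1.19 h.

t_L ≈ 1.19 h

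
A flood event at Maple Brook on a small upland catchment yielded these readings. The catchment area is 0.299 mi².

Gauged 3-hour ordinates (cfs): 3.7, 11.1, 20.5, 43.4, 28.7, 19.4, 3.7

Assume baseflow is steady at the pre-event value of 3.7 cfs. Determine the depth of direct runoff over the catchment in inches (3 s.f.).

d ≈ 1.63 in

Direct runoff: 0.0, 7.4, 16.8, 39.7, 25.0, 15.7, 0.0 cfs; ΣQ_DR = 104.6 cfs.
V = ΣQ_DR · Δt = 104.6 × 10800 s = 1.130 × 10^6 ft³.
Over A = 0.299 mi², depth = V / A = 1.63 in.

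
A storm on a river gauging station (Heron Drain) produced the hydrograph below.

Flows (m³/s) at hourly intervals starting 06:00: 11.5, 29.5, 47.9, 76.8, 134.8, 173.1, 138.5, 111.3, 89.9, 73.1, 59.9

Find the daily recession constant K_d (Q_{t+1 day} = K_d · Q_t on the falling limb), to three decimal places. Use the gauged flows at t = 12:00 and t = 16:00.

Between t = 12:00 and t = 16:00 the flow falls from 138.5 to 59.9 m³/s over 4×1 h = 4 h.
Per-interval ratio K = (59.9/138.5)^(1/4) = 0.8110; K_d = K^(24/1) = 0.007.

K_d ≈ 0.007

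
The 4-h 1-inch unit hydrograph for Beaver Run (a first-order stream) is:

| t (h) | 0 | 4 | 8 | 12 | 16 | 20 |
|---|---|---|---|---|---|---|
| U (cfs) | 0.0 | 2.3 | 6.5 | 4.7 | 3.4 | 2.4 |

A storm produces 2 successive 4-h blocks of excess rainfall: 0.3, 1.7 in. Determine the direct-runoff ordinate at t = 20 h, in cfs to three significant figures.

By discrete convolution, Q_j = Σ (P_i / 1 in) · U_{j−i}.
At t = 20 h (j=5): Q = (0.3/1)·2.4 + (1.7/1)·3.4 = 6.50 cfs.

Q ≈ 6.50 cfs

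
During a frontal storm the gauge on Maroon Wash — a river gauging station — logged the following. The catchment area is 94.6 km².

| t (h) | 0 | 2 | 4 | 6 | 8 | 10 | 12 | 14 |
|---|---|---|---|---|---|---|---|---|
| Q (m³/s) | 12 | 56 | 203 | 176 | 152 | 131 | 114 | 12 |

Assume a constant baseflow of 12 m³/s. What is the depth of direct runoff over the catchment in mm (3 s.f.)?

d ≈ 57.8 mm

Direct runoff: 0.0, 44.0, 191.0, 164.0, 140.0, 119.0, 102.0, 0.0 m³/s; ΣQ_DR = 760.0 m³/s.
V = ΣQ_DR · Δt = 760.0 × 7200 s = 5.472 × 10^6 m³.
Over A = 94.6 km², depth = V / A = 57.8 mm.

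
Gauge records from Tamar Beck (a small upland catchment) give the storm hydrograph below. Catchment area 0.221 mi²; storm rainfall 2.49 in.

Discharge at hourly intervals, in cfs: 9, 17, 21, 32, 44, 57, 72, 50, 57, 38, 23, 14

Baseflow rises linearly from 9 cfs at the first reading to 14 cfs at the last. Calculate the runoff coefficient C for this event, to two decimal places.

C ≈ 0.83

ΣQ_DR = 296.0 cfs; V = ΣQ_DR·Δt = 1.066 × 10^6 ft³.
Runoff depth d = V / A = 2.075 in.
C = d / P = 2.075 / 2.49 = 0.83.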